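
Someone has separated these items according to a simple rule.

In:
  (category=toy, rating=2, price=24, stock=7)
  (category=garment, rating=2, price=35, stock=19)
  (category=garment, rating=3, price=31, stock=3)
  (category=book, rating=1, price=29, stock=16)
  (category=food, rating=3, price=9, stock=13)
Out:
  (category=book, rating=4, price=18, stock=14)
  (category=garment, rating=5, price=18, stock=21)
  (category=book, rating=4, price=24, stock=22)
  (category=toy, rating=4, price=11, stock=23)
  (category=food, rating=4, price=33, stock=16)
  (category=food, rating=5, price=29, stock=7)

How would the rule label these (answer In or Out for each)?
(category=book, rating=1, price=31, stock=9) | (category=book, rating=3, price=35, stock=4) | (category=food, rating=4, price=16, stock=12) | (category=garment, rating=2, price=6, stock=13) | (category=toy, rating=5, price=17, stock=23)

Rule: rating ≤ 3. This holds for each 'In' example and fails for each 'Out' one.

In, In, Out, In, Out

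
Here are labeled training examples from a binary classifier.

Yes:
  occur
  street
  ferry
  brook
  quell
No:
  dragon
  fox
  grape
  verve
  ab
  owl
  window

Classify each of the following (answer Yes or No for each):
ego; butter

No, Yes

The pattern is that an item is 'Yes' exactly when: has a double letter.
ego: no doubled letter, does not fit → No.
butter: 'tt' doubled, satisfies this → Yes.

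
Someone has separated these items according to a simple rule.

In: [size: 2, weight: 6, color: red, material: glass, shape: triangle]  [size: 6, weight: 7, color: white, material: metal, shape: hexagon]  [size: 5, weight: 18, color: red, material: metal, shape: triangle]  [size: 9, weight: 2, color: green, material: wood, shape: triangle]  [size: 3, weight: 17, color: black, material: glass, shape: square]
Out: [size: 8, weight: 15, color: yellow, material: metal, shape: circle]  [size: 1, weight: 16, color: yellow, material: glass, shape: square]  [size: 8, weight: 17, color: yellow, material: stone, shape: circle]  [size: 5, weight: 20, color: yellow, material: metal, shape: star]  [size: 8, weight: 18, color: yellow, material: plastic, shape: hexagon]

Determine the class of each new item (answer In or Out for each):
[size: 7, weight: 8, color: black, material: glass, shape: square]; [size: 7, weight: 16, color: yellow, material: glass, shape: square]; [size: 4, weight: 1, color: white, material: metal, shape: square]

The classifier is using: color is not yellow.

In, Out, In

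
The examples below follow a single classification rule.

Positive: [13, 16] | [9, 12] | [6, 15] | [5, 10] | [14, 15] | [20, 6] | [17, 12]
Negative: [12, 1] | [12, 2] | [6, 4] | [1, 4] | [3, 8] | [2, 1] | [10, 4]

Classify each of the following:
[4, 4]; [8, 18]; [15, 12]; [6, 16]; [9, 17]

The rule appears to be: sum ≥ 15.
[4, 4]: 4+4 = 8 — does not fit, so Negative. [8, 18]: 8+18 = 26 — has this property, so Positive. [15, 12]: 15+12 = 27 — has this property, so Positive. [6, 16]: 6+16 = 22 — has this property, so Positive. [9, 17]: 9+17 = 26 — has this property, so Positive.

Negative, Positive, Positive, Positive, Positive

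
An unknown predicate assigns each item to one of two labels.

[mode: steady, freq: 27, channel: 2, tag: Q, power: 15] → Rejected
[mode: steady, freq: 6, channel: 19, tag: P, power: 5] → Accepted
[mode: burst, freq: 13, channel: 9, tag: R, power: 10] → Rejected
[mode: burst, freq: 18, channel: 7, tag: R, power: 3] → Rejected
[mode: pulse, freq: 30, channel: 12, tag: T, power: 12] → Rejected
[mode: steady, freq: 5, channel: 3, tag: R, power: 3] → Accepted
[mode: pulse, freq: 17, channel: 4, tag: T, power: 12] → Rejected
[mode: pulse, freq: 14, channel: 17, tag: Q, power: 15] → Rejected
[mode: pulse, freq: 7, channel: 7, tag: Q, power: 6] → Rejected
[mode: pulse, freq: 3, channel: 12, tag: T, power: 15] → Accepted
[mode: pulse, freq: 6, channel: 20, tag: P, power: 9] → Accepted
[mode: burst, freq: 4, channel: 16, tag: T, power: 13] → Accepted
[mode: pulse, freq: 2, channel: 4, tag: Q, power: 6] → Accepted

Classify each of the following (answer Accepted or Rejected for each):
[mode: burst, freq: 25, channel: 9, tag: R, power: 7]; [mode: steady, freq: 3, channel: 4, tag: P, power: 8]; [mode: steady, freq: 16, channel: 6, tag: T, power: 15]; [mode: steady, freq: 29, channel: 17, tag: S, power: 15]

The pattern is that an item is 'Accepted' exactly when: freq ≤ 6.
[mode: burst, freq: 25, channel: 9, tag: R, power: 7] — freq = 25, hence Rejected. [mode: steady, freq: 3, channel: 4, tag: P, power: 8] — freq = 3, hence Accepted. [mode: steady, freq: 16, channel: 6, tag: T, power: 15] — freq = 16, hence Rejected. [mode: steady, freq: 29, channel: 17, tag: S, power: 15] — freq = 29, hence Rejected.

Rejected, Accepted, Rejected, Rejected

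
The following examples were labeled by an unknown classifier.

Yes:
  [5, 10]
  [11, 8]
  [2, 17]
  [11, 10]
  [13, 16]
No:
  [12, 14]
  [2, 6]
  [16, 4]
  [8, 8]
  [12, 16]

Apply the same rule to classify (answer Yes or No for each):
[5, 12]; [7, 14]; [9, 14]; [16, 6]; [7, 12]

Comparing the two groups points to one rule — sum is odd.

Yes, Yes, Yes, No, Yes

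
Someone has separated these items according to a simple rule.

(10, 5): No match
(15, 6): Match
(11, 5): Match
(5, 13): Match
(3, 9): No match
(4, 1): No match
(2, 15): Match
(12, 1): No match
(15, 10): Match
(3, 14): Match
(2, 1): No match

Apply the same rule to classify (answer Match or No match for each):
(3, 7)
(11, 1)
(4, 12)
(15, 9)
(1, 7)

No match, No match, Match, Match, No match

'Match' ⟺ sum ≥ 16.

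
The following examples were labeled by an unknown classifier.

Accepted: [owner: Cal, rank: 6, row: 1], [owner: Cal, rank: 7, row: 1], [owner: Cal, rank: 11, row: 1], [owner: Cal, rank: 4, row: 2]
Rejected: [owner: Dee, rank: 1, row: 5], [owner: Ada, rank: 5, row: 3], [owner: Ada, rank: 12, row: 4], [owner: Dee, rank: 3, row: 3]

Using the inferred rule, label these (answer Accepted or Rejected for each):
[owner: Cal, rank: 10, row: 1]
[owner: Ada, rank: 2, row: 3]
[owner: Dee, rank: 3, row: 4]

Accepted, Rejected, Rejected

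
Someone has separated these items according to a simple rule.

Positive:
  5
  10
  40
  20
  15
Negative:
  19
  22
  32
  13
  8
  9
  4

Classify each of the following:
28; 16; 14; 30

Looking at the examples, the only property every 'Positive' case has and every 'Negative' case lacks is: multiple of 5.
28 → 28 = 5·5 + 3 → Negative. 16 → 16 = 5·3 + 1 → Negative. 14 → 14 = 5·2 + 4 → Negative. 30 → 30 = 5·6 → Positive.

Negative, Negative, Negative, Positive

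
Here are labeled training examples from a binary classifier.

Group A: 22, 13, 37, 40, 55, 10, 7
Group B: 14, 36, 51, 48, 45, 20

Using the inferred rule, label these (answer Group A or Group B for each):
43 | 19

Group A, Group A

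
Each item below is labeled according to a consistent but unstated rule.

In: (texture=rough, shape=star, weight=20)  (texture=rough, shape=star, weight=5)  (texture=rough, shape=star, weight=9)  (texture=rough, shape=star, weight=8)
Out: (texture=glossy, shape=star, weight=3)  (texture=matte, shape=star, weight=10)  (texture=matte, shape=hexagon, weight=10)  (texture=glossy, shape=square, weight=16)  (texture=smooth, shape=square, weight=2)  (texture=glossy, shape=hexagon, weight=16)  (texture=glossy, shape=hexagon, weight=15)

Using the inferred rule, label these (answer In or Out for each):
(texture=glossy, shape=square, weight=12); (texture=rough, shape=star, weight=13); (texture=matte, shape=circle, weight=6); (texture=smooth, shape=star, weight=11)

Out, In, Out, Out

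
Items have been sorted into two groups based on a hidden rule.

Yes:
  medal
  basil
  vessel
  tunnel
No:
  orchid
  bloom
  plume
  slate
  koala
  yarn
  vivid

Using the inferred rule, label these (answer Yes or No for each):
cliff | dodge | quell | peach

Looking at the examples, the only property every 'Yes' case has and every 'No' case lacks is: ends with 'l'.
cliff: No (ends with 'f'). dodge: No (ends with 'e'). quell: Yes (ends with 'l'). peach: No (ends with 'h').

No, No, Yes, No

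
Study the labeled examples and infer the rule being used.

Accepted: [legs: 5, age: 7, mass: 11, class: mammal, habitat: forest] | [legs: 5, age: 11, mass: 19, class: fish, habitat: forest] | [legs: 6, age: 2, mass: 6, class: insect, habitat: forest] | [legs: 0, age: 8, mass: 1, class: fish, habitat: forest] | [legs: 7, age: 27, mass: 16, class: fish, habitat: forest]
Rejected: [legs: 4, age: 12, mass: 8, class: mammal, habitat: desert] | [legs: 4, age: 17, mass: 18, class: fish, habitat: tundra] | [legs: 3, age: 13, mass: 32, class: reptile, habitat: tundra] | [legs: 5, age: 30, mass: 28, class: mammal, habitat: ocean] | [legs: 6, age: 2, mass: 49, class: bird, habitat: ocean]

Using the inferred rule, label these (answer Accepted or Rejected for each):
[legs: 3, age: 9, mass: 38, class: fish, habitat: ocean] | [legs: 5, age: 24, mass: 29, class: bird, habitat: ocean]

Rejected, Rejected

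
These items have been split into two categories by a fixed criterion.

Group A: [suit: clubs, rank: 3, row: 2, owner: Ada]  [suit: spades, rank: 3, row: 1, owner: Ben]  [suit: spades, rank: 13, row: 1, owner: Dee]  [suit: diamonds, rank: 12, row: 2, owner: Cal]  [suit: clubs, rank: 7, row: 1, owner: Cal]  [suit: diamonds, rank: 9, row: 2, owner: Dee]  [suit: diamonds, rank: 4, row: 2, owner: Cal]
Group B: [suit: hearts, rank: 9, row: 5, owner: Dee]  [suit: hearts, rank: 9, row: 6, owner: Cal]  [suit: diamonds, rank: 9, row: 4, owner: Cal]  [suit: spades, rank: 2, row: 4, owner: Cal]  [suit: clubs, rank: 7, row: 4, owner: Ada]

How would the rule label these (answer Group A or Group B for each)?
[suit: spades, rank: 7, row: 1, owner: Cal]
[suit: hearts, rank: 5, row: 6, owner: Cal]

Group A, Group B

The distinguishing property — row ≤ 2 — holds for all the 'Group A' cases and none of the 'Group B' cases.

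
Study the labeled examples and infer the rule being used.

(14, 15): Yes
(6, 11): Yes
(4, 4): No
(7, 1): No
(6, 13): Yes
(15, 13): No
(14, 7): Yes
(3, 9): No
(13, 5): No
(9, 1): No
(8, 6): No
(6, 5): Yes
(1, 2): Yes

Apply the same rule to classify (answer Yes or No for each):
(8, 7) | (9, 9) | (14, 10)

Yes, No, No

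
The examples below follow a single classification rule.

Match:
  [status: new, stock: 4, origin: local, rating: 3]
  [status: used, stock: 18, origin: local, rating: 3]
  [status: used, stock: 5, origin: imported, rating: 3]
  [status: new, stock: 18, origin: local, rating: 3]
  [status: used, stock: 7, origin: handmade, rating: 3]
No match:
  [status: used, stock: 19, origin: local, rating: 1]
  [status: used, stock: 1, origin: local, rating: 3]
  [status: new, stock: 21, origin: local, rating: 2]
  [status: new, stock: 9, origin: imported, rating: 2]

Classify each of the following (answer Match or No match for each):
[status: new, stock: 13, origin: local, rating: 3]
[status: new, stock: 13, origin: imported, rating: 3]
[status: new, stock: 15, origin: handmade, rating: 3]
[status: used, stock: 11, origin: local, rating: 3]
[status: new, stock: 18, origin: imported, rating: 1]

A rule that fits every label: stock ≥ 4 AND rating = 3 — true of each 'Match' example, false of each 'No match' one.
[status: new, stock: 13, origin: local, rating: 3] → stock = 13, rating = 3 → Match.
[status: new, stock: 13, origin: imported, rating: 3] → stock = 13, rating = 3 → Match.
[status: new, stock: 15, origin: handmade, rating: 3] → stock = 15, rating = 3 → Match.
[status: used, stock: 11, origin: local, rating: 3] → stock = 11, rating = 3 → Match.
[status: new, stock: 18, origin: imported, rating: 1] → stock = 18, rating = 1 → No match.

Match, Match, Match, Match, No match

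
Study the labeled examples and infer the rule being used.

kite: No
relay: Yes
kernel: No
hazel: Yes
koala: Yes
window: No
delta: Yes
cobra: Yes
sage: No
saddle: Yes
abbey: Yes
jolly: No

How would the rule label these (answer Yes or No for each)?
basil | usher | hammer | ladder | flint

Yes, No, Yes, Yes, No

A rule that fits every label: length ≥ 5 AND contains 'a' — true of each 'Yes' example, false of each 'No' one.
Yes: basil, since length 5, has 'a'.
No: usher, since length 5, no 'a'.
Yes: hammer, since length 6, has 'a'.
Yes: ladder, since length 6, has 'a'.
No: flint, since length 5, no 'a'.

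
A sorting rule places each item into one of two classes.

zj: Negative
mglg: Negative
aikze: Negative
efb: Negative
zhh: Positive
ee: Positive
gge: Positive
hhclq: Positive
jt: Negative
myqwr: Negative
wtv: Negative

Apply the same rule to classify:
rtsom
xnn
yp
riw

Checking candidate rules against both groups, what survives is: has a double letter.
rtsom: no doubled letter — doesn't match, so Negative.
xnn: 'nn' doubled — qualifies, so Positive.
yp: no doubled letter — doesn't match, so Negative.
riw: no doubled letter — doesn't match, so Negative.

Negative, Positive, Negative, Negative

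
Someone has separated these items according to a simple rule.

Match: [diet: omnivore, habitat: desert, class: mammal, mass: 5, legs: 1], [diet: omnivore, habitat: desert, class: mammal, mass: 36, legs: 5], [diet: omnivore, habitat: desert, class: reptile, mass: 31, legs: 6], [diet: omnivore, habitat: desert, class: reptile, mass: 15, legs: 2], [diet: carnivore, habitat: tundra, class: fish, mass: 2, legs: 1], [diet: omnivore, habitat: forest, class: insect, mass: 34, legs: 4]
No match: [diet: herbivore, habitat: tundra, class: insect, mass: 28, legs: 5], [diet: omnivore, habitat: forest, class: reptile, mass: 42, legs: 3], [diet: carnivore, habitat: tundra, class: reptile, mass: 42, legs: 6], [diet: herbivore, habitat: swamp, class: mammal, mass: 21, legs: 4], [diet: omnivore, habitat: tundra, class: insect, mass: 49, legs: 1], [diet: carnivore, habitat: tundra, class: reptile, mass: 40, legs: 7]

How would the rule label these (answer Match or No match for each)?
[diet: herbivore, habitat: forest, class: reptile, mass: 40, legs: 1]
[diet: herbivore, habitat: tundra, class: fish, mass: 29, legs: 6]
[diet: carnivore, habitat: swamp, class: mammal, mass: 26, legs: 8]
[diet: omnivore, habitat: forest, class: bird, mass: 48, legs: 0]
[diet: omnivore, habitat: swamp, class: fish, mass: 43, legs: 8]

No match, No match, Match, No match, No match

A rule that fits every label: diet is not herbivore AND mass ≤ 36 — true of each 'Match' example, false of each 'No match' one.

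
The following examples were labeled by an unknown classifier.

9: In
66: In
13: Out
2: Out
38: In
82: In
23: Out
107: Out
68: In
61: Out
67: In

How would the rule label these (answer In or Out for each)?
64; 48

In, In

The pattern is that an item is 'In' exactly when: digit sum ≥ 9.
64: digit sum 6+4 = 10, fits → In. 48: digit sum 4+8 = 12, fits → In.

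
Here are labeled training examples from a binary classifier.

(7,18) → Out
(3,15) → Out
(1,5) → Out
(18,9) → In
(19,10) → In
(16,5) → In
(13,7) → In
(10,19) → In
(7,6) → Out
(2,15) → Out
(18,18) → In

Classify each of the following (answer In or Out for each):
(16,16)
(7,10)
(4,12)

Every 'In' example satisfies: first ≥ 9. None of the 'Out' examples do.
(16,16): first 16, qualifies → In.
(7,10): first 7, doesn't match → Out.
(4,12): first 4, doesn't match → Out.

In, Out, Out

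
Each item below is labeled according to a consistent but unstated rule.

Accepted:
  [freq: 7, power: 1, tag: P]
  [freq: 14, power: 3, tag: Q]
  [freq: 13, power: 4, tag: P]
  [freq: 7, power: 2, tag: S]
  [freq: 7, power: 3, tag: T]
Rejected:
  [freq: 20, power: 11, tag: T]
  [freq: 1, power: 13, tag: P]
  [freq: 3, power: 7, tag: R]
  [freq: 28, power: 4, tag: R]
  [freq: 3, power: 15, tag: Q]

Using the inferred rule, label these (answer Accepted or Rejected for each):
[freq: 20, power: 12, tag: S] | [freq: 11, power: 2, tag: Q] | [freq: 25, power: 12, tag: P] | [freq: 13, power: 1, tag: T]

Rejected, Accepted, Rejected, Accepted

'Accepted' ⟺ freq ≥ 7 AND freq ≤ 14.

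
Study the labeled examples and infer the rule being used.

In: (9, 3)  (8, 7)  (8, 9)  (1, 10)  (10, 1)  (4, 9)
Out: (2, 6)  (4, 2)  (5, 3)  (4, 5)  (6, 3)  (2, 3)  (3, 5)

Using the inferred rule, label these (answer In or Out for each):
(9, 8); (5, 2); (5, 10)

In, Out, In

The classifier is using: sum ≥ 11.
(9, 8): In (9+8 = 17). (5, 2): Out (5+2 = 7). (5, 10): In (5+10 = 15).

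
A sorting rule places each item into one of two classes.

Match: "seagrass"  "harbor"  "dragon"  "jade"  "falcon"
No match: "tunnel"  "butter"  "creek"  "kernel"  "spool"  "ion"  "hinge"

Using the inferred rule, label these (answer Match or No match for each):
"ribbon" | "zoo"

No match, No match

One predicate separates the groups cleanly: contains 'a'.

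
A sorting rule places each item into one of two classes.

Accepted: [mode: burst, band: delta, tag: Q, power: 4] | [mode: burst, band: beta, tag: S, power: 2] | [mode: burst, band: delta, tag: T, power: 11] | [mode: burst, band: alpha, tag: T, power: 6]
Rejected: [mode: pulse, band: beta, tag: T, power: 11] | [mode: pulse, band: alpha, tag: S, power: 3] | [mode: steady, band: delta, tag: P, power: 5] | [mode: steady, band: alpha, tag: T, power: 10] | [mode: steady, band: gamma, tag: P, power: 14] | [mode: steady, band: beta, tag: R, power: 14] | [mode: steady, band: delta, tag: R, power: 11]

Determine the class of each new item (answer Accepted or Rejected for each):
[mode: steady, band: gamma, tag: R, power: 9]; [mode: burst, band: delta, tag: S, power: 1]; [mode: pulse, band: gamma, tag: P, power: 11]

Checking candidate rules against both groups, what survives is: mode is burst.
[mode: steady, band: gamma, tag: R, power: 9] → mode is steady → Rejected.
[mode: burst, band: delta, tag: S, power: 1] → mode is burst → Accepted.
[mode: pulse, band: gamma, tag: P, power: 11] → mode is pulse → Rejected.

Rejected, Accepted, Rejected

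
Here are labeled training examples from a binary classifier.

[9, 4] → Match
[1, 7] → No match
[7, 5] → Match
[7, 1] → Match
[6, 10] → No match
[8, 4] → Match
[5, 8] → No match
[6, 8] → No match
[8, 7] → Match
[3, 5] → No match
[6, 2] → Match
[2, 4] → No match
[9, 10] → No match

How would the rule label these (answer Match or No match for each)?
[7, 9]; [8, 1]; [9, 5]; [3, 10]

'Match' ⟺ first > second.
[7, 9] → 7 < 9 → No match. [8, 1] → 8 > 1 → Match. [9, 5] → 9 > 5 → Match. [3, 10] → 3 < 10 → No match.

No match, Match, Match, No match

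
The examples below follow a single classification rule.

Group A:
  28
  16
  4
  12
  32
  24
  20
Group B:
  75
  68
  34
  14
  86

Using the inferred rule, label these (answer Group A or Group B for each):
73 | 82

Every 'Group A' example satisfies: multiple of 4 AND at most 32. None of the 'Group B' examples do.

Group B, Group B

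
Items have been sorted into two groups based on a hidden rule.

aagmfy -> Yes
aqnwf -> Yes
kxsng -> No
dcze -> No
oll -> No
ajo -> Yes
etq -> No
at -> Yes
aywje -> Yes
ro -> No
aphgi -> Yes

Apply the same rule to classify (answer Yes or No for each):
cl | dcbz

No, No

One predicate separates the groups cleanly: contains 'a'.
cl: no 'a', does not pass → No.
dcbz: no 'a', does not pass → No.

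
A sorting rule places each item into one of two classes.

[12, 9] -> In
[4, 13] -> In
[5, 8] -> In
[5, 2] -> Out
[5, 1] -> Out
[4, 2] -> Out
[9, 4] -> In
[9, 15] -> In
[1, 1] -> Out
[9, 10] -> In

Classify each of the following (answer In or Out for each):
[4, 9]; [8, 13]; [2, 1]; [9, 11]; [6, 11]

The rule appears to be: sum ≥ 13.
[4, 9]: 4+9 = 13 — matches, so In.
[8, 13]: 8+13 = 21 — matches, so In.
[2, 1]: 2+1 = 3 — lacks this property, so Out.
[9, 11]: 9+11 = 20 — matches, so In.
[6, 11]: 6+11 = 17 — matches, so In.

In, In, Out, In, In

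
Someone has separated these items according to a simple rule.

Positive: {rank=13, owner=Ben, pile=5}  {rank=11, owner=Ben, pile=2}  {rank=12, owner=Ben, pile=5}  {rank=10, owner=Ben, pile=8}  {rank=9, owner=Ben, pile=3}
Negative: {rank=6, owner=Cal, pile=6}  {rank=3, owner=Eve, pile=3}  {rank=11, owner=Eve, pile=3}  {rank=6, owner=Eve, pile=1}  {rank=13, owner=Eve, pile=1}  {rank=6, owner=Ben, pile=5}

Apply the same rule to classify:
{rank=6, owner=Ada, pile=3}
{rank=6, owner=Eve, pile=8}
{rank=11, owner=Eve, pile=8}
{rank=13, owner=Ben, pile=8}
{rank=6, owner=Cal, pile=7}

Negative, Negative, Negative, Positive, Negative

'Positive' ⟺ owner is Ben AND rank ≥ 9.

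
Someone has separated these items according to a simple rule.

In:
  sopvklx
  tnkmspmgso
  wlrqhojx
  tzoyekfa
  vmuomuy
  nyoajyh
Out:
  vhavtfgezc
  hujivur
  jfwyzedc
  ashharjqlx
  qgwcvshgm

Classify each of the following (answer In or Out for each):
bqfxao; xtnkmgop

One predicate separates the groups cleanly: contains 'o'.
bqfxao: has 'o' — passes, so In. xtnkmgop: has 'o' — passes, so In.

In, In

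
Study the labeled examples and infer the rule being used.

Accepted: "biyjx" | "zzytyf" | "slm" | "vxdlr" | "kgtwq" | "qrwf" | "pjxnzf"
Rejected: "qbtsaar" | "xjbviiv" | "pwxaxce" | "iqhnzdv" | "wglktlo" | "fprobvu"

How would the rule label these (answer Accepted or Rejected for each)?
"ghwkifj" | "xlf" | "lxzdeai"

Rejected, Accepted, Rejected

One predicate separates the groups cleanly: length ≤ 6.
"ghwkifj" — length 7, hence Rejected.
"xlf" — length 3, hence Accepted.
"lxzdeai" — length 7, hence Rejected.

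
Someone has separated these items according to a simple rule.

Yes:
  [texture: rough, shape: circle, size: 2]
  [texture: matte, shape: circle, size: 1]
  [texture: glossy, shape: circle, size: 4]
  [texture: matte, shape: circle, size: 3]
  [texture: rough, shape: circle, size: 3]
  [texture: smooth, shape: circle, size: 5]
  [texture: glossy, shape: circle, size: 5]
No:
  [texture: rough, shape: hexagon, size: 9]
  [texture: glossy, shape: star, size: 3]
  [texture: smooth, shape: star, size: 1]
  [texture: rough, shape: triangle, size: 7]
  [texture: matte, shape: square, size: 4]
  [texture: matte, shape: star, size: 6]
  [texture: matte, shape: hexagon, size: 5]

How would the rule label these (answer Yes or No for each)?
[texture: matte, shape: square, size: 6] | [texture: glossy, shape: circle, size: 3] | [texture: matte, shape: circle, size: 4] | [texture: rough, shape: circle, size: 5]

Looking at the examples, the only property every 'Yes' case has and every 'No' case lacks is: shape is circle.
[texture: matte, shape: square, size: 6]: shape is square — lacks this property, so No.
[texture: glossy, shape: circle, size: 3]: shape is circle — qualifies, so Yes.
[texture: matte, shape: circle, size: 4]: shape is circle — qualifies, so Yes.
[texture: rough, shape: circle, size: 5]: shape is circle — qualifies, so Yes.

No, Yes, Yes, Yes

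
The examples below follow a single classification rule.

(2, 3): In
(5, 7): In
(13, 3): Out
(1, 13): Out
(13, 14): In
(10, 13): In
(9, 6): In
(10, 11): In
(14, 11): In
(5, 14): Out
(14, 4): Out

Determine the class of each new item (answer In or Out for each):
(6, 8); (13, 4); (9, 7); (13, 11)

The classifier is using: |first − second| ≤ 3.

In, Out, In, In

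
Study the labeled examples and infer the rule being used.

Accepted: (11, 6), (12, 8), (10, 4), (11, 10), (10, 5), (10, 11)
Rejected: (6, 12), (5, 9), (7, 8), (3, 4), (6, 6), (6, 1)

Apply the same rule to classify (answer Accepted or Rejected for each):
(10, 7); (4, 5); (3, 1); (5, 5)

The simplest hypothesis consistent with all the labels is: first ≥ 8.
(10, 7): first 10, satisfies this → Accepted.
(4, 5): first 4, doesn't qualify → Rejected.
(3, 1): first 3, doesn't qualify → Rejected.
(5, 5): first 5, doesn't qualify → Rejected.

Accepted, Rejected, Rejected, Rejected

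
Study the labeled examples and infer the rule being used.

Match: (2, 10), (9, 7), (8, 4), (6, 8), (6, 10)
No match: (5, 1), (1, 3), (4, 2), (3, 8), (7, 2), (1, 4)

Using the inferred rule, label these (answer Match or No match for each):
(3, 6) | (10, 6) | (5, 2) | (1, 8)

No match, Match, No match, No match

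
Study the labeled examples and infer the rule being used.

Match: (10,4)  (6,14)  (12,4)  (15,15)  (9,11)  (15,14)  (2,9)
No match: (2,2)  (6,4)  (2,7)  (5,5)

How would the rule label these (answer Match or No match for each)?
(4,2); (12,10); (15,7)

Rule: sum ≥ 11. This holds for each 'Match' example and fails for each 'No match' one.

No match, Match, Match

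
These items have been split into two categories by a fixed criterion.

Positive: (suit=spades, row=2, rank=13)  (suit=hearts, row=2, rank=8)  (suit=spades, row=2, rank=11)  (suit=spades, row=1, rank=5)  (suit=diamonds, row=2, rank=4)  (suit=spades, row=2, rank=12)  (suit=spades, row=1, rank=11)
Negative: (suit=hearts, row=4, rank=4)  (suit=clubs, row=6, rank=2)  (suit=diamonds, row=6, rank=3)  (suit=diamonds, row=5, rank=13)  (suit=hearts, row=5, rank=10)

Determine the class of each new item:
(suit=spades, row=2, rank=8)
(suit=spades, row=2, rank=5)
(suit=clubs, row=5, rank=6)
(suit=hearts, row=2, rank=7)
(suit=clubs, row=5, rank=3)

Positive, Positive, Negative, Positive, Negative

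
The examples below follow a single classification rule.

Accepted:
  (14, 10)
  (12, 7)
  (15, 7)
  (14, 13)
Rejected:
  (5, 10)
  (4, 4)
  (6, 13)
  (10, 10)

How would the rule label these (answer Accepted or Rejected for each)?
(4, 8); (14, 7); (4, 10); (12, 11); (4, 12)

Rejected, Accepted, Rejected, Accepted, Rejected

Every 'Accepted' example satisfies: first > second. None of the 'Rejected' examples do.
(4, 8): 4 < 8, lacks this property → Rejected. (14, 7): 14 > 7, has this property → Accepted. (4, 10): 4 < 10, lacks this property → Rejected. (12, 11): 12 > 11, has this property → Accepted. (4, 12): 4 < 12, lacks this property → Rejected.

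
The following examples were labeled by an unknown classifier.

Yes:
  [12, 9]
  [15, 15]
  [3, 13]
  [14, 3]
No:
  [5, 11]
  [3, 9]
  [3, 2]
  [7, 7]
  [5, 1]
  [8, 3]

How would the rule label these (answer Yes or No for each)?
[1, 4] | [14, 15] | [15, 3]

One predicate separates the groups cleanly: max ≥ 12.
No: [1, 4], since max 4.
Yes: [14, 15], since max 15.
Yes: [15, 3], since max 15.

No, Yes, Yes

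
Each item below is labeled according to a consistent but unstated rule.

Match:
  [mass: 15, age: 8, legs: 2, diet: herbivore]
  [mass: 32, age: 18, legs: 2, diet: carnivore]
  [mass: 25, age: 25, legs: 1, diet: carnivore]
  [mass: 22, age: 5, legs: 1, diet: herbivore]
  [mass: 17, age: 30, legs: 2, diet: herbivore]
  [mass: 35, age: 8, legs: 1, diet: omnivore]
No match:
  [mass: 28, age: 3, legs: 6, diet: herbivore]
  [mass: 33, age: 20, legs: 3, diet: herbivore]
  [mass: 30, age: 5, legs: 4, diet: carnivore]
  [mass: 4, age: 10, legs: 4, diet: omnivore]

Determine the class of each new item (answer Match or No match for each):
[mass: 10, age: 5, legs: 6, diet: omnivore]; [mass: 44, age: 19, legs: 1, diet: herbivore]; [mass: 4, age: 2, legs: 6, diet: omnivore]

The classifier is using: legs ≤ 2.
[mass: 10, age: 5, legs: 6, diet: omnivore]: legs = 6, does not fit → No match. [mass: 44, age: 19, legs: 1, diet: herbivore]: legs = 1, meets the rule → Match. [mass: 4, age: 2, legs: 6, diet: omnivore]: legs = 6, does not fit → No match.

No match, Match, No match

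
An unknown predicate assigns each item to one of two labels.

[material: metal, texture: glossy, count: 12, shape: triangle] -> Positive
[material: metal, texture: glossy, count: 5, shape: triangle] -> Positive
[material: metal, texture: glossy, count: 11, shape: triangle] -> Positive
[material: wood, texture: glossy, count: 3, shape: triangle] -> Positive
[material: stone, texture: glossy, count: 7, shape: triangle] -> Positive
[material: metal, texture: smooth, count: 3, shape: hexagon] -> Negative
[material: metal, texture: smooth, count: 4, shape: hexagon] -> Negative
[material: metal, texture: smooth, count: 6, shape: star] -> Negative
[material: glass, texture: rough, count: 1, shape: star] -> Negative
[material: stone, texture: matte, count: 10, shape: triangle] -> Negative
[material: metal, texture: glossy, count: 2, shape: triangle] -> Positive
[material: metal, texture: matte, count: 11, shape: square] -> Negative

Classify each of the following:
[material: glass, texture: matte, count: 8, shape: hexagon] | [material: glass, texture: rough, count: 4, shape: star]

Negative, Negative

The common property of the 'Positive' items is: texture is glossy. No 'Negative' item has it.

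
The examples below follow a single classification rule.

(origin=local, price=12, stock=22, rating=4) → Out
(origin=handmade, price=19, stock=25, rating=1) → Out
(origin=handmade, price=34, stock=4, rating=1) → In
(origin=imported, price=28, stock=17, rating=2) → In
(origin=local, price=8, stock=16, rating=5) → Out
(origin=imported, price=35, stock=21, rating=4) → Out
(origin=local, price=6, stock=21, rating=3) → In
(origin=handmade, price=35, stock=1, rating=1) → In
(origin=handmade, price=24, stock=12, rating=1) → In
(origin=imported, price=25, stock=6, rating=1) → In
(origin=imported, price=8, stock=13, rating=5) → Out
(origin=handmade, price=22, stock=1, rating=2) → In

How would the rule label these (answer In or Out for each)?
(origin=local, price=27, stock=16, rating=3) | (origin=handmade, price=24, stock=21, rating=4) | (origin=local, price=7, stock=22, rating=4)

In, Out, Out

The rule appears to be: stock ≤ 21 AND rating ≤ 3.
(origin=local, price=27, stock=16, rating=3) → stock = 16, rating = 3 → In.
(origin=handmade, price=24, stock=21, rating=4) → stock = 21, rating = 4 → Out.
(origin=local, price=7, stock=22, rating=4) → stock = 22, rating = 4 → Out.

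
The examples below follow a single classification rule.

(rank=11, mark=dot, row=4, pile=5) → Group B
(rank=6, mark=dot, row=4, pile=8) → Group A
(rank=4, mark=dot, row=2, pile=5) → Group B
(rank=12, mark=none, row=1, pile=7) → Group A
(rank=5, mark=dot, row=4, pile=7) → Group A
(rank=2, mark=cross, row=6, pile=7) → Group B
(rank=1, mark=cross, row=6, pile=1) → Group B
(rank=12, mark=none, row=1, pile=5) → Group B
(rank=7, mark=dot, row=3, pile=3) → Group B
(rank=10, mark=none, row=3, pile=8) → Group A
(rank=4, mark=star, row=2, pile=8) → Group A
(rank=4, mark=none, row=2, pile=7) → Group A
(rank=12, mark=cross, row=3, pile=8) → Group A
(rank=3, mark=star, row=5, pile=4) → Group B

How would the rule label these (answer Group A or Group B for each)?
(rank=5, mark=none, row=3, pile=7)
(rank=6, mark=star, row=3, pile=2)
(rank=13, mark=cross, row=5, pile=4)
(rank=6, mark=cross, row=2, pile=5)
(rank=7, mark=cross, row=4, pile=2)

Every 'Group A' example satisfies: pile ≥ 7 AND row ≤ 4. None of the 'Group B' examples do.

Group A, Group B, Group B, Group B, Group B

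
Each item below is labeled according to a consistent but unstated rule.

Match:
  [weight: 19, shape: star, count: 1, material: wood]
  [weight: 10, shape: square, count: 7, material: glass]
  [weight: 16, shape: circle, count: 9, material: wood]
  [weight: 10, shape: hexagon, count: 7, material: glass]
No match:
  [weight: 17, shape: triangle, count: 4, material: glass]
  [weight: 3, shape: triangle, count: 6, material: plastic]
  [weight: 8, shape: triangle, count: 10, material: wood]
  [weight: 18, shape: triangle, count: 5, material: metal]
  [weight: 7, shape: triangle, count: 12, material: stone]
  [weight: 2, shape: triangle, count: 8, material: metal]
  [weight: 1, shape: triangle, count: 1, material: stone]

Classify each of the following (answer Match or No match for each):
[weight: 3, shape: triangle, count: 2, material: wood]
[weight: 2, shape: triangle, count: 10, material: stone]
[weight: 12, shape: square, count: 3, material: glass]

'Match' ⟺ shape is not triangle.
[weight: 3, shape: triangle, count: 2, material: wood]: shape is triangle — does not satisfy this, so No match. [weight: 2, shape: triangle, count: 10, material: stone]: shape is triangle — does not satisfy this, so No match. [weight: 12, shape: square, count: 3, material: glass]: shape is square — matches, so Match.

No match, No match, Match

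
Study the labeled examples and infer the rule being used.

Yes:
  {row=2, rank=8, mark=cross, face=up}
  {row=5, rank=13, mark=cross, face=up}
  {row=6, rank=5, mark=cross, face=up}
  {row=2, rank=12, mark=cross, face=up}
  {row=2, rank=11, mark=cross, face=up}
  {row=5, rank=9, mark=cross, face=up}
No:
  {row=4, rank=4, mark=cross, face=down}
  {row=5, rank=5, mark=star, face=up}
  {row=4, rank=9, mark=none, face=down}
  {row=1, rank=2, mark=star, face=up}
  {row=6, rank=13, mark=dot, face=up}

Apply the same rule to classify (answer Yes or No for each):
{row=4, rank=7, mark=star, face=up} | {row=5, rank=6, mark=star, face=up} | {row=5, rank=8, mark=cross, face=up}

No, No, Yes

Every 'Yes' example satisfies: face is up AND mark is cross. None of the 'No' examples do.
{row=4, rank=7, mark=star, face=up}: face is up, mark is star, doesn't match → No.
{row=5, rank=6, mark=star, face=up}: face is up, mark is star, doesn't match → No.
{row=5, rank=8, mark=cross, face=up}: face is up, mark is cross, passes → Yes.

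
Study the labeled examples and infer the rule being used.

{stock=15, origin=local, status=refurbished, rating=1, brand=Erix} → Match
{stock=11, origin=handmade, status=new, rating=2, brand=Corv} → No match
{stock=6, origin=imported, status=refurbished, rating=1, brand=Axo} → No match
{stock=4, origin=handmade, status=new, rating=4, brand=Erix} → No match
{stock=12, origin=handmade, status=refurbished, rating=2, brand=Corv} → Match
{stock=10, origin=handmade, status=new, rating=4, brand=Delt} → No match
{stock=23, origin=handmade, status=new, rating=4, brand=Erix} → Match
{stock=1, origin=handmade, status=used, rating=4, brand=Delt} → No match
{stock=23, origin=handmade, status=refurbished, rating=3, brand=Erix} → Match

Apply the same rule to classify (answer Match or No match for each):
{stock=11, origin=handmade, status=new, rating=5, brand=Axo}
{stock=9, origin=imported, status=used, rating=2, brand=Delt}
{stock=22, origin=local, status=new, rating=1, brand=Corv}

No match, No match, Match

The rule appears to be: stock ≥ 12.
{stock=11, origin=handmade, status=new, rating=5, brand=Axo}: stock = 11, lacks this property → No match. {stock=9, origin=imported, status=used, rating=2, brand=Delt}: stock = 9, lacks this property → No match. {stock=22, origin=local, status=new, rating=1, brand=Corv}: stock = 22, checks out → Match.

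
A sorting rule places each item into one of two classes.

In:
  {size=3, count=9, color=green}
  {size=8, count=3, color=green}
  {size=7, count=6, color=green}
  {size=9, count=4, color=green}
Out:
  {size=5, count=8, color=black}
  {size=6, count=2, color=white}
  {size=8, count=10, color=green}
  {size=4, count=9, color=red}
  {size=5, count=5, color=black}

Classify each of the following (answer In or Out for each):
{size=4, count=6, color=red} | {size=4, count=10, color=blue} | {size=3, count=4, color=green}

Rule: color is green AND count ≤ 9. This holds for each 'In' example and fails for each 'Out' one.
{size=4, count=6, color=red}: Out (color is red, count = 6).
{size=4, count=10, color=blue}: Out (color is blue, count = 10).
{size=3, count=4, color=green}: In (color is green, count = 4).

Out, Out, In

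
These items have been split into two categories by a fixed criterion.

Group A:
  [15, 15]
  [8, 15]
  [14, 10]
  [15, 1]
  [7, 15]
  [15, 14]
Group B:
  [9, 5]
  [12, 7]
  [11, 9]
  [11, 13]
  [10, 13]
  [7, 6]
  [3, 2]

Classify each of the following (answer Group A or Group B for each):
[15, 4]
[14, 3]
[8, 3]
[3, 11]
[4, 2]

The simplest hypothesis consistent with all the labels is: max ≥ 14.

Group A, Group A, Group B, Group B, Group B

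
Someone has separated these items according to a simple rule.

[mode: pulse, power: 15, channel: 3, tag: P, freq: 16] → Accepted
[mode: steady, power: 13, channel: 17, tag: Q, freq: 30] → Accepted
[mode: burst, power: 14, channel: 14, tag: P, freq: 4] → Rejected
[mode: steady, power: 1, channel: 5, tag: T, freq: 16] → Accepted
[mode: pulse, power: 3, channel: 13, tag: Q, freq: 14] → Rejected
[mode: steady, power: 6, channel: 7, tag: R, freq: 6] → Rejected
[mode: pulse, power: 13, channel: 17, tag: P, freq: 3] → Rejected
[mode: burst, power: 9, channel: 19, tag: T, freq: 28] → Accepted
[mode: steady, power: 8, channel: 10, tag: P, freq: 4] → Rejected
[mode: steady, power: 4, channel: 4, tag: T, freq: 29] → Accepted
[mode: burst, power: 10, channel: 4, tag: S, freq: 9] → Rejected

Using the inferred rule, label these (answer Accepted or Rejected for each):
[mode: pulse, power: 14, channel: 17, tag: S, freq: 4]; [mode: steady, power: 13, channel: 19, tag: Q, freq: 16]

A rule that fits every label: freq ≥ 16 — true of each 'Accepted' example, false of each 'Rejected' one.
[mode: pulse, power: 14, channel: 17, tag: S, freq: 4]: freq = 4 — does not fit, so Rejected.
[mode: steady, power: 13, channel: 19, tag: Q, freq: 16]: freq = 16 — satisfies this, so Accepted.

Rejected, Accepted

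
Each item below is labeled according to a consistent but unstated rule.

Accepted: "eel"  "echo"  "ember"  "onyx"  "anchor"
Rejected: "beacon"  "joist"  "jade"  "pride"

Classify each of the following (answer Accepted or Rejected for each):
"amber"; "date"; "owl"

Accepted, Rejected, Accepted

The distinguishing property — starts with a vowel — holds for all the 'Accepted' cases and none of the 'Rejected' cases.
"amber" — starts with 'a', hence Accepted. "date" — starts with 'd', hence Rejected. "owl" — starts with 'o', hence Accepted.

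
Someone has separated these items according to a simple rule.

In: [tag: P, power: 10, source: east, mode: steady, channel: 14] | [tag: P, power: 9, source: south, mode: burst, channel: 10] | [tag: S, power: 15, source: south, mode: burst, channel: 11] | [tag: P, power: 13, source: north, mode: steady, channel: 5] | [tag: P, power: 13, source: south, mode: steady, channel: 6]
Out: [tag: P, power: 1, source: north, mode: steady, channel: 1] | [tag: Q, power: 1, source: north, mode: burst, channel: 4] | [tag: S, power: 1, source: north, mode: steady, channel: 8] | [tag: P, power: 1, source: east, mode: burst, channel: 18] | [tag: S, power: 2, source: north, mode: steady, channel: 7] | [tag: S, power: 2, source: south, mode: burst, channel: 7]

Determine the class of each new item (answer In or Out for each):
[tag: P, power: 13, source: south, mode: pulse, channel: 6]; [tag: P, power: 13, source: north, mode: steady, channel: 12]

A rule that fits every label: power ≥ 9 — true of each 'In' example, false of each 'Out' one.
[tag: P, power: 13, source: south, mode: pulse, channel: 6] → power = 13 → In.
[tag: P, power: 13, source: north, mode: steady, channel: 12] → power = 13 → In.

In, In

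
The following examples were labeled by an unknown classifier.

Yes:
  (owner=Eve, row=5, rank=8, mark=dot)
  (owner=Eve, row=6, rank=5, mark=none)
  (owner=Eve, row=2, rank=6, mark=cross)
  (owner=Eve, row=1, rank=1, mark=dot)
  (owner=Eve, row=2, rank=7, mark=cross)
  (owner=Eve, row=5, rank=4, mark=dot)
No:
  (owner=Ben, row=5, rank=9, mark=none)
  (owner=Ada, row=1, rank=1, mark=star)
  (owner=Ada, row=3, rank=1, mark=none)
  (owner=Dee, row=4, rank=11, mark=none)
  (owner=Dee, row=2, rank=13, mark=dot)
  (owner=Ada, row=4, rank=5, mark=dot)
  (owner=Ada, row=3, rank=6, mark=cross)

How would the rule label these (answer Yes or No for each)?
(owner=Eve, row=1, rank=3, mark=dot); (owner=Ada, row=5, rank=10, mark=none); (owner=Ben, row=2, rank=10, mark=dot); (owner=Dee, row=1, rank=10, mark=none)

Yes, No, No, No

The rule appears to be: owner is Eve.
Yes: (owner=Eve, row=1, rank=3, mark=dot), since owner is Eve.
No: (owner=Ada, row=5, rank=10, mark=none), since owner is Ada.
No: (owner=Ben, row=2, rank=10, mark=dot), since owner is Ben.
No: (owner=Dee, row=1, rank=10, mark=none), since owner is Dee.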